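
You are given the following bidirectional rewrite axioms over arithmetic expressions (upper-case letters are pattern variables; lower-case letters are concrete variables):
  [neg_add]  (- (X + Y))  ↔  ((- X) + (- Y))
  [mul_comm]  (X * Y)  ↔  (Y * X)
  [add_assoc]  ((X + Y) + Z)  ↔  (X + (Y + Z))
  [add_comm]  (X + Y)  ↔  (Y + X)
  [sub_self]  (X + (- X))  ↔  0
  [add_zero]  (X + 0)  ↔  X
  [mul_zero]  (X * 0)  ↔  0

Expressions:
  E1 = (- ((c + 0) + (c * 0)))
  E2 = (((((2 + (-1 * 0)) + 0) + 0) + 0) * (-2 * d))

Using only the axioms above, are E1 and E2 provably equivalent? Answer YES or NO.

NO

The axioms are sound identities: if E1 ↔* E2 then E1 and E2 evaluate identically under any assignment.
Under c=0, d=1: E1 evaluates to 0, E2 to -4. Distinct ⇒ no rewrite sequence connects them.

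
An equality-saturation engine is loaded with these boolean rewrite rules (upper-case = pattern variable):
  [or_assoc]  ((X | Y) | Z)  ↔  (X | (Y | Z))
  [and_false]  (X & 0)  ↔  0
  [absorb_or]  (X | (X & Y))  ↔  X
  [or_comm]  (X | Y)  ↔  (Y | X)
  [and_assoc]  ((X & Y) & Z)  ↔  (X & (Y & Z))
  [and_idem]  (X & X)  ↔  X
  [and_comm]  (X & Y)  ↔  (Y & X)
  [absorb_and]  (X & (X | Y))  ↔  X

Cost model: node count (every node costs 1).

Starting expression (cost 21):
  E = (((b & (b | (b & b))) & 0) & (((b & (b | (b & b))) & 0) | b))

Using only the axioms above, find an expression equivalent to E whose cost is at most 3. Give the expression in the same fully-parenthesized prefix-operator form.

(b & 0)   [cost 3]

1. [absorb_and →] (((b & (b | (b & b))) & 0) & (((b & (b | (b & b))) & 0) | b))  →  ((b & (b | (b & b))) & 0)
2. [and_idem →] (b & b)  →  b;  E = ((b & (b | b)) & 0)
3. [absorb_and →] (b & (b | b))  →  b;  cost 3 ≤ 3, done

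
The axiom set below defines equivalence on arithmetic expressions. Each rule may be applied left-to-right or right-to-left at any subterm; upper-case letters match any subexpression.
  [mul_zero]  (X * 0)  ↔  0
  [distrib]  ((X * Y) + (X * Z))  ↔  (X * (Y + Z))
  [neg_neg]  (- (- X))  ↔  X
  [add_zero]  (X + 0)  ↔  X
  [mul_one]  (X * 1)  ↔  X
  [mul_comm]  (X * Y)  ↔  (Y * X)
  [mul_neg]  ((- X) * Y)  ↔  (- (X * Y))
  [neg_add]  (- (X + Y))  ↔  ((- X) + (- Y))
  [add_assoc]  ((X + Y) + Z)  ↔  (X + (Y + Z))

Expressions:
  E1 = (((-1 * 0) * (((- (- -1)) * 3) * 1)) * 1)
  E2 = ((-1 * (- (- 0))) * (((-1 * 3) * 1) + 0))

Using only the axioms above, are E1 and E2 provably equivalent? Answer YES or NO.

(1) (((- (- -1)) * 3) * 1)  =[mul_one →]=  ((- (- -1)) * 3)    ⊢ (((-1 * 0) * ((- (- -1)) * 3)) * 1)
(2) (- (- -1))  =[neg_neg →]=  -1    ⊢ (((-1 * 0) * (-1 * 3)) * 1)
(3) (((-1 * 0) * (-1 * 3)) * 1)  =[mul_one →]=  ((-1 * 0) * (-1 * 3))
(4) (-1 * 3)  =[add_zero ←]=  ((-1 * 3) + 0)    ⊢ ((-1 * 0) * ((-1 * 3) + 0))
(5) (-1 * 3)  =[mul_one ←]=  ((-1 * 3) * 1)    ⊢ ((-1 * 0) * (((-1 * 3) * 1) + 0))
(6) 0  =[neg_neg ←]=  (- (- 0))    ⊢ E2

YES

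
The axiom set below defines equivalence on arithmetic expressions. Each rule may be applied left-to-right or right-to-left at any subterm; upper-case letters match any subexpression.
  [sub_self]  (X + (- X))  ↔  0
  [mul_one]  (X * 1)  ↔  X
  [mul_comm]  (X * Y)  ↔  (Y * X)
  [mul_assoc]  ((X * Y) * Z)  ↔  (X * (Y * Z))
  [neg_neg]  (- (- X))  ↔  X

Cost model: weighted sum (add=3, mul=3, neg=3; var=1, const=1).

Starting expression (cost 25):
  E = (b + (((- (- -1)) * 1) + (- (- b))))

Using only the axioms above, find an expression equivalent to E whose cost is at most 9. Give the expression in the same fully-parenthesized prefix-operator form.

(b + (-1 + b))   [cost 9]

1. [neg_neg →] (- (- b))  →  b;  E = (b + (((- (- -1)) * 1) + b))
2. [neg_neg →] (- (- -1))  →  -1;  E = (b + ((-1 * 1) + b))
3. [mul_one →] (-1 * 1)  →  -1;  cost 9 ≤ 9, done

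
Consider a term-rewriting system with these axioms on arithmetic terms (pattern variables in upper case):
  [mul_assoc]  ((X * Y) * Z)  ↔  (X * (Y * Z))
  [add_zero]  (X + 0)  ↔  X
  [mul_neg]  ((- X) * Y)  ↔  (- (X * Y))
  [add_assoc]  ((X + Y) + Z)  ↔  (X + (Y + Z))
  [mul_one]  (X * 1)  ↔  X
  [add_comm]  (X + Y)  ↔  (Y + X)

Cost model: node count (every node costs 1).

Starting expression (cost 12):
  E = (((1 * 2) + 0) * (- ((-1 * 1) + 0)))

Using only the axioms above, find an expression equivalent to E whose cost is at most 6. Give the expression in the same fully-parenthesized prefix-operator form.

((1 * 2) * (- -1))   [cost 6]

(1) ((-1 * 1) + 0)  =[add_zero →]=  (-1 * 1)    ⊢ (((1 * 2) + 0) * (- (-1 * 1)))
(2) ((1 * 2) + 0)  =[add_zero →]=  (1 * 2)    ⊢ ((1 * 2) * (- (-1 * 1)))
(3) (-1 * 1)  =[mul_one →]=  -1    ⊢ cost 6, within 6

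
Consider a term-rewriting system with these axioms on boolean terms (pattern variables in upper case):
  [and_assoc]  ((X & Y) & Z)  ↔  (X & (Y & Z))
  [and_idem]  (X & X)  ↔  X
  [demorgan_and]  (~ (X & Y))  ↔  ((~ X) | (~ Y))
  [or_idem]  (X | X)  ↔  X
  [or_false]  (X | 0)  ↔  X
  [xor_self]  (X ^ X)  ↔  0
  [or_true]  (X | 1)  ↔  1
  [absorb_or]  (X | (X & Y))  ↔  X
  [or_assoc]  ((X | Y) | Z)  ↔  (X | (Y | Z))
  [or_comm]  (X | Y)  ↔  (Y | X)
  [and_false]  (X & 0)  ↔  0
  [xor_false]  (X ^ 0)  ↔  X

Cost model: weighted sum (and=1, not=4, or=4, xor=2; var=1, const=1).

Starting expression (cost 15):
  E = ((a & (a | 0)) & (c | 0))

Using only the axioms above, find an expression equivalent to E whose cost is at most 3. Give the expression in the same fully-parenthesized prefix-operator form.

(a & c)   [cost 3]

step 1: or_false (→) rewrites (c | 0) into c, now ((a & (a | 0)) & c)
step 2: or_false (→) rewrites (a | 0) into a, now ((a & a) & c)
step 3: and_idem (→) rewrites (a & a) into a, reaching cost 3 (bound 3)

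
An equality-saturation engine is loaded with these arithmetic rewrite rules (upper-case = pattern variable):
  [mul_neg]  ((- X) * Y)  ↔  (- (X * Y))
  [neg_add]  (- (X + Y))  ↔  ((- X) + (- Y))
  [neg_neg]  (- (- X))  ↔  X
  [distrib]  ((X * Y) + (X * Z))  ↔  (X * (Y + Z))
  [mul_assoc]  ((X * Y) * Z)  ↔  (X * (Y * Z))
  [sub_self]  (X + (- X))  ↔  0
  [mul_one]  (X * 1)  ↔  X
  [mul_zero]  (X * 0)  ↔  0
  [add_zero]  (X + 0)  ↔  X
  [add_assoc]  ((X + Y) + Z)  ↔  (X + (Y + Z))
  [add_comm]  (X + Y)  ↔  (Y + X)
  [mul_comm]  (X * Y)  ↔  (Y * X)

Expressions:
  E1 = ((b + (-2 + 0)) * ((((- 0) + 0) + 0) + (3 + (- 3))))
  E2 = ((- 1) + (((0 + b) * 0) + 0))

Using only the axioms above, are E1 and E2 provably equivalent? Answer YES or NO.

NO

All listed rules preserve value, hence provable equivalence implies equal values everywhere; look for a separating assignment.
b=0 gives E1 ↦ 0, E2 ↦ -1; values differ ⇒ not provably equivalent.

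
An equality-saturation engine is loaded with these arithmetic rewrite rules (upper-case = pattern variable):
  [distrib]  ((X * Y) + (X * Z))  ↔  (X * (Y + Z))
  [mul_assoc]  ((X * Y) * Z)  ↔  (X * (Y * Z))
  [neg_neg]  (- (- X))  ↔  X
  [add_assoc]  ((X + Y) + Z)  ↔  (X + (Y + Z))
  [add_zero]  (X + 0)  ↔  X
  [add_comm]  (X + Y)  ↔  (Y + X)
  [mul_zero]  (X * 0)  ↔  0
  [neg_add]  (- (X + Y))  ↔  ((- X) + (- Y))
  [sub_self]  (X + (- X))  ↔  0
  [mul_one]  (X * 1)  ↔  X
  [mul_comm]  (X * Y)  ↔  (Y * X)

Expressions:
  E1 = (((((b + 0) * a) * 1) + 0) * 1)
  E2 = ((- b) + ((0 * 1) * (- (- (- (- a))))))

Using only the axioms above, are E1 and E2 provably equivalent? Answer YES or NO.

NO

The axioms are sound identities: if E1 ↔* E2 then E1 and E2 evaluate identically under any assignment.
Under a=0, b=1: E1 evaluates to 0, E2 to -1. Distinct ⇒ no rewrite sequence connects them.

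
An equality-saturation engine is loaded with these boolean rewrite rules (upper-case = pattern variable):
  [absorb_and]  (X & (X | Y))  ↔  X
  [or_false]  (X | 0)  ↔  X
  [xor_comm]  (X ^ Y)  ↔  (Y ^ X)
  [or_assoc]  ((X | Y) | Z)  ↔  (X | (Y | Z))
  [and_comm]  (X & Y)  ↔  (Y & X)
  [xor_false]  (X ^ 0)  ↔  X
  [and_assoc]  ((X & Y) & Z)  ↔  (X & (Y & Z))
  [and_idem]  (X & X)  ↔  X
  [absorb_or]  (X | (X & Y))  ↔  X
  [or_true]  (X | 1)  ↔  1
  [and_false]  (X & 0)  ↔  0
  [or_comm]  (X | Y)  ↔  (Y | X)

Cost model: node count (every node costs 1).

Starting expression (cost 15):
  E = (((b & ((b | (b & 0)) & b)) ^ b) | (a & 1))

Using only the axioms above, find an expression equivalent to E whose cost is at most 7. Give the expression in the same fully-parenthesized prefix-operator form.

((b ^ b) | (a & 1))   [cost 7]

(1) (b | (b & 0))  =[absorb_or →]=  b    ⊢ (((b & (b & b)) ^ b) | (a & 1))
(2) (b & b)  =[and_idem →]=  b    ⊢ (((b & b) ^ b) | (a & 1))
(3) (b & b)  =[and_idem →]=  b    ⊢ cost 7, within 7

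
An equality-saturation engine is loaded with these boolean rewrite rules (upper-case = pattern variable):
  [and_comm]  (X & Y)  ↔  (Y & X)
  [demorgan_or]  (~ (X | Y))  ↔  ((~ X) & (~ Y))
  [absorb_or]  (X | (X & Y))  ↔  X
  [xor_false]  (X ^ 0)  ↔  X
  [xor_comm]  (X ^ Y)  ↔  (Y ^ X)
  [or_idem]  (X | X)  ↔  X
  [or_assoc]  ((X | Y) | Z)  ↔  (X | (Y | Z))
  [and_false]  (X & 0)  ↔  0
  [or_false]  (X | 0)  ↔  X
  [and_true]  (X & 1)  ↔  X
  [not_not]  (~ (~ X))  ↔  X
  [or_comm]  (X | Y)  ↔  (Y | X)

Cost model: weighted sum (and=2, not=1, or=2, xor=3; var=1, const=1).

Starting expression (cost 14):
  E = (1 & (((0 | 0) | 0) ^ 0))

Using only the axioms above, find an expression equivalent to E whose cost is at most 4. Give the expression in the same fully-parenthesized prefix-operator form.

1. [or_false →] ((0 | 0) | 0)  →  (0 | 0);  E = (1 & ((0 | 0) ^ 0))
2. [or_false →] (0 | 0)  →  0;  E = (1 & (0 ^ 0))
3. [xor_false →] (0 ^ 0)  →  0;  cost 4 ≤ 4, done

(1 & 0)   [cost 4]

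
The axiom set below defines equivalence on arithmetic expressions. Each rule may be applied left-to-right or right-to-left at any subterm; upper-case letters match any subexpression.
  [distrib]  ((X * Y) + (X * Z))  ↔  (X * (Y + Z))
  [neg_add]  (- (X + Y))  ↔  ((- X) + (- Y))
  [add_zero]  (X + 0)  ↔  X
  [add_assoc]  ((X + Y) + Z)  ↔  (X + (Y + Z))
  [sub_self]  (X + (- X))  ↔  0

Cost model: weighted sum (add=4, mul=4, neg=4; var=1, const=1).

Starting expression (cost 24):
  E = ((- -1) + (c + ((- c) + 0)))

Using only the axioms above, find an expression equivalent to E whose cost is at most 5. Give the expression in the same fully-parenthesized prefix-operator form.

step 1: add_zero (→) rewrites ((- c) + 0) into (- c), now ((- -1) + (c + (- c)))
step 2: sub_self (→) rewrites (c + (- c)) into 0, now ((- -1) + 0)
step 3: add_zero (→) rewrites ((- -1) + 0) into (- -1), reaching cost 5 (bound 5)

(- -1)   [cost 5]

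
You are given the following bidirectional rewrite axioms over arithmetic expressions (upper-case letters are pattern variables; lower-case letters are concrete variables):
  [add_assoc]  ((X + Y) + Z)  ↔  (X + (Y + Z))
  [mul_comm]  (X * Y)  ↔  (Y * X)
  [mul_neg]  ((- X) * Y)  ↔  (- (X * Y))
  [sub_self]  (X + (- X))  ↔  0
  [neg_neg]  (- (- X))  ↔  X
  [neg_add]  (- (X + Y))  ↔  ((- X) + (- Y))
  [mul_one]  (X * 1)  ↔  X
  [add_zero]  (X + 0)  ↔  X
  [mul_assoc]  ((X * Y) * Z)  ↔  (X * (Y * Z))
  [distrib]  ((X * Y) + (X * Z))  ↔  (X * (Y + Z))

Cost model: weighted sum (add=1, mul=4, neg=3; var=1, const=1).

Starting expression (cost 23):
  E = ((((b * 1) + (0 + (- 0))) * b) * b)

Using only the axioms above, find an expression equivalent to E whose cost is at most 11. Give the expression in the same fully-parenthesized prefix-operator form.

step 1: mul_one (→) rewrites (b * 1) into b, now (((b + (0 + (- 0))) * b) * b)
step 2: sub_self (→) rewrites (0 + (- 0)) into 0, now (((b + 0) * b) * b)
step 3: add_zero (→) rewrites (b + 0) into b, reaching cost 11 (bound 11)

((b * b) * b)   [cost 11]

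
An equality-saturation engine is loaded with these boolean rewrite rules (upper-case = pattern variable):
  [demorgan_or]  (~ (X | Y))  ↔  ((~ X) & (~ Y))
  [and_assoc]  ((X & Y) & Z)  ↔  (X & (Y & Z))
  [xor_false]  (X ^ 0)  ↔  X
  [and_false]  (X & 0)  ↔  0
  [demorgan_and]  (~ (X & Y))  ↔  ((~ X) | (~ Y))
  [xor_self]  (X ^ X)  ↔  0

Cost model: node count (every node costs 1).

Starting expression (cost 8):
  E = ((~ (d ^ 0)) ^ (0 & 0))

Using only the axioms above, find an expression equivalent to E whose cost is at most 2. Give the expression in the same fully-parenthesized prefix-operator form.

(1) (0 & 0)  =[and_false →]=  0    ⊢ ((~ (d ^ 0)) ^ 0)
(2) ((~ (d ^ 0)) ^ 0)  =[xor_false →]=  (~ (d ^ 0))
(3) (d ^ 0)  =[xor_false →]=  d    ⊢ cost 2, within 2

(~ d)   [cost 2]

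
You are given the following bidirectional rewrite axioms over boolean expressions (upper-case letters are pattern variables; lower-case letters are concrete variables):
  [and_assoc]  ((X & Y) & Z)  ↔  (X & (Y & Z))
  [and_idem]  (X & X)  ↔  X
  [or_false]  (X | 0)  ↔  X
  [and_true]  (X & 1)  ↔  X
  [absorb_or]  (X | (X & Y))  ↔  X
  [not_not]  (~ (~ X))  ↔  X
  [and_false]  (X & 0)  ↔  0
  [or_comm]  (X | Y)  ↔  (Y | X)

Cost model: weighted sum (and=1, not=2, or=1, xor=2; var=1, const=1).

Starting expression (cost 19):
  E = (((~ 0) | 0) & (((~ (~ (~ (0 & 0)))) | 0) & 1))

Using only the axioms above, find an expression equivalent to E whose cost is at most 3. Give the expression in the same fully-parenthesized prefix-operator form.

(~ 0)   [cost 3]

(1) (~ (~ (~ (0 & 0))))  =[not_not →]=  (~ (0 & 0))    ⊢ (((~ 0) | 0) & (((~ (0 & 0)) | 0) & 1))
(2) (0 & 0)  =[and_idem →]=  0    ⊢ (((~ 0) | 0) & (((~ 0) | 0) & 1))
(3) (((~ 0) | 0) & 1)  =[and_true →]=  ((~ 0) | 0)    ⊢ (((~ 0) | 0) & ((~ 0) | 0))
(4) (((~ 0) | 0) & ((~ 0) | 0))  =[and_idem →]=  ((~ 0) | 0)
(5) ((~ 0) | 0)  =[or_false →]=  (~ 0)    ⊢ cost 3, within 3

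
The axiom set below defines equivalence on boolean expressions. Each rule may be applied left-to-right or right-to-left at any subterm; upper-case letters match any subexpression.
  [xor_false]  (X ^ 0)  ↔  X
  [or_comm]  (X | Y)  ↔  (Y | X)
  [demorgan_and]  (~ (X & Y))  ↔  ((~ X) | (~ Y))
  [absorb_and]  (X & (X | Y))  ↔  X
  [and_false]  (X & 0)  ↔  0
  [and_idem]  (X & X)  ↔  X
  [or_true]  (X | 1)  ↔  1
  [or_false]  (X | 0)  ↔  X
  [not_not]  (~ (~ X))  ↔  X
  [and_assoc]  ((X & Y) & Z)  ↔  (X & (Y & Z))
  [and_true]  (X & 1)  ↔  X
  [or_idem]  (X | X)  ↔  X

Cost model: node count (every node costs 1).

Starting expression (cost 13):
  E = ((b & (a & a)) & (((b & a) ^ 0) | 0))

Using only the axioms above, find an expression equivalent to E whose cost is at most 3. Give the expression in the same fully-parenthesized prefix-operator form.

(b & a)   [cost 3]

step 1: and_idem (→) rewrites (a & a) into a, now ((b & a) & (((b & a) ^ 0) | 0))
step 2: xor_false (→) rewrites ((b & a) ^ 0) into (b & a), now ((b & a) & ((b & a) | 0))
step 3: absorb_and (→) rewrites ((b & a) & ((b & a) | 0)) into (b & a), reaching cost 3 (bound 3)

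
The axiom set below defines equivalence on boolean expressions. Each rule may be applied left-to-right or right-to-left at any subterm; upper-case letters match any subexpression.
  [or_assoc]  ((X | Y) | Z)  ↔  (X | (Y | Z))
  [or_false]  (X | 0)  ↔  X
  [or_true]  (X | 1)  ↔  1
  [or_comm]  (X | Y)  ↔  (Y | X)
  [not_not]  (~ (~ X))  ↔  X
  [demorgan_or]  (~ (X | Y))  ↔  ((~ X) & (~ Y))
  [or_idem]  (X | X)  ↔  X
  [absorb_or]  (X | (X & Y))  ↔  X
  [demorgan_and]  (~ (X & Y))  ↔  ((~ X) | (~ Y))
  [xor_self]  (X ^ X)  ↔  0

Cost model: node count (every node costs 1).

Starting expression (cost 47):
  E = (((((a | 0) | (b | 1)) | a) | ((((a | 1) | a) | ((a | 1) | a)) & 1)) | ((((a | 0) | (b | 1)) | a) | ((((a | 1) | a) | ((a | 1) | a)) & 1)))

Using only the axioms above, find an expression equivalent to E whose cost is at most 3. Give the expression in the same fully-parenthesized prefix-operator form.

(1 | a)   [cost 3]

step 1: or_idem (→) rewrites (((((a | 0) | (b | 1)) | a) | ((((a | 1) | a) | ((a | 1) | a)) & 1)) | ((((a | 0) | (b | 1)) | a) | ((((a | 1) | a) | ((a | 1) | a)) & 1))) into ((((a | 0) | (b | 1)) | a) | ((((a | 1) | a) | ((a | 1) | a)) & 1))
step 2: or_false (→) rewrites (a | 0) into a, now (((a | (b | 1)) | a) | ((((a | 1) | a) | ((a | 1) | a)) & 1))
step 3: or_idem (→) rewrites (((a | 1) | a) | ((a | 1) | a)) into ((a | 1) | a), now (((a | (b | 1)) | a) | (((a | 1) | a) & 1))
step 4: or_true (→) rewrites (b | 1) into 1, now (((a | 1) | a) | (((a | 1) | a) & 1))
step 5: absorb_or (→) rewrites (((a | 1) | a) | (((a | 1) | a) & 1)) into ((a | 1) | a)
step 6: or_comm (→) rewrites (a | 1) into (1 | a), now ((1 | a) | a)
step 7: or_assoc (→) rewrites ((1 | a) | a) into (1 | (a | a))
step 8: or_idem (→) rewrites (a | a) into a, reaching cost 3 (bound 3)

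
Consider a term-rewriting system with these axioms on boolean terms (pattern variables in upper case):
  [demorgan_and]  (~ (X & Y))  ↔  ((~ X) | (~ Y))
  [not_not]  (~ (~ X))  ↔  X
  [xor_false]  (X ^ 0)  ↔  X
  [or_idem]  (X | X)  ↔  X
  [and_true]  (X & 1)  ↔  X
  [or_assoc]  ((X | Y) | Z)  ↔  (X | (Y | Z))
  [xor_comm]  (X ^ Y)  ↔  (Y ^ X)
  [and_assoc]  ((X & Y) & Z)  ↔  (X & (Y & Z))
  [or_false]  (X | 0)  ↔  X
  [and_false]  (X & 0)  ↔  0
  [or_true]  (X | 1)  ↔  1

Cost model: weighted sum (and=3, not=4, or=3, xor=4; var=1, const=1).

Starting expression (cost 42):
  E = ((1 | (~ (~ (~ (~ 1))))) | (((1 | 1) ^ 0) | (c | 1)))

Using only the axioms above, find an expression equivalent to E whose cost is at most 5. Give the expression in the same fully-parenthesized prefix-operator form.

(1 | 1)   [cost 5]

step 1: not_not (→) rewrites (~ (~ (~ (~ 1)))) into (~ (~ 1)), now ((1 | (~ (~ 1))) | (((1 | 1) ^ 0) | (c | 1)))
step 2: or_true (→) rewrites (c | 1) into 1, now ((1 | (~ (~ 1))) | (((1 | 1) ^ 0) | 1))
step 3: or_idem (→) rewrites (1 | 1) into 1, now ((1 | (~ (~ 1))) | ((1 ^ 0) | 1))
step 4: not_not (→) rewrites (~ (~ 1)) into 1, now ((1 | 1) | ((1 ^ 0) | 1))
step 5: xor_false (→) rewrites (1 ^ 0) into 1, now ((1 | 1) | (1 | 1))
step 6: or_idem (→) rewrites ((1 | 1) | (1 | 1)) into (1 | 1), reaching cost 5 (bound 5)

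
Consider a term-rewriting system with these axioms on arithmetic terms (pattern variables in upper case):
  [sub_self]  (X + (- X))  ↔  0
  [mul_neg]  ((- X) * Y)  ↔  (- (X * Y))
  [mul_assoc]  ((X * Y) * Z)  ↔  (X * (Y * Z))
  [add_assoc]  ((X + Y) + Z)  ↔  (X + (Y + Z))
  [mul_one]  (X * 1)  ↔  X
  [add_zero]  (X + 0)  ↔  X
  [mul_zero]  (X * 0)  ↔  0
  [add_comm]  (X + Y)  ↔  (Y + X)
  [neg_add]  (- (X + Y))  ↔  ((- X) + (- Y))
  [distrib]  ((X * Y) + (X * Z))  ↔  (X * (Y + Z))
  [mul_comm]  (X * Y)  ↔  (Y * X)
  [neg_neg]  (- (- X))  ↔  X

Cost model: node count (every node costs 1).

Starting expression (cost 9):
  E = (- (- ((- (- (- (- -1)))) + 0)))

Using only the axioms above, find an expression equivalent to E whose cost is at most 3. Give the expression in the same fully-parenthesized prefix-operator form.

step 1: neg_neg (→) rewrites (- (- (- (- -1)))) into (- (- -1)), now (- (- ((- (- -1)) + 0)))
step 2: add_zero (→) rewrites ((- (- -1)) + 0) into (- (- -1)), now (- (- (- (- -1))))
step 3: neg_neg (→) rewrites (- (- (- -1))) into (- -1), reaching cost 3 (bound 3)

(- (- -1))   [cost 3]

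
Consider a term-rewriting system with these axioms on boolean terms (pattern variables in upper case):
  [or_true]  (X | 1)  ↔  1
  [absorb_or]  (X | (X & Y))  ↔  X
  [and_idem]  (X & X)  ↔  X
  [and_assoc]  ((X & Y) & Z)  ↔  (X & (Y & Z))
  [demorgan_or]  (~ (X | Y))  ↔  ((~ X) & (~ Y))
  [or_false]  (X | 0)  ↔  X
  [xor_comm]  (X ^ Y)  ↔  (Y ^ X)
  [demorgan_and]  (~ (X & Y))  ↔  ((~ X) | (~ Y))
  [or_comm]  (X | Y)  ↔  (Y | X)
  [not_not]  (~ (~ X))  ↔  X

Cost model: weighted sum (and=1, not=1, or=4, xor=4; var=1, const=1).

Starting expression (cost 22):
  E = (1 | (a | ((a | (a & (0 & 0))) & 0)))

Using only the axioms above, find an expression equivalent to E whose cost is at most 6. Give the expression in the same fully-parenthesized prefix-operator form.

(1 | a)   [cost 6]

(1) (0 & 0)  =[and_idem →]=  0    ⊢ (1 | (a | ((a | (a & 0)) & 0)))
(2) (a | (a & 0))  =[absorb_or →]=  a    ⊢ (1 | (a | (a & 0)))
(3) (a | (a & 0))  =[absorb_or →]=  a    ⊢ cost 6, within 6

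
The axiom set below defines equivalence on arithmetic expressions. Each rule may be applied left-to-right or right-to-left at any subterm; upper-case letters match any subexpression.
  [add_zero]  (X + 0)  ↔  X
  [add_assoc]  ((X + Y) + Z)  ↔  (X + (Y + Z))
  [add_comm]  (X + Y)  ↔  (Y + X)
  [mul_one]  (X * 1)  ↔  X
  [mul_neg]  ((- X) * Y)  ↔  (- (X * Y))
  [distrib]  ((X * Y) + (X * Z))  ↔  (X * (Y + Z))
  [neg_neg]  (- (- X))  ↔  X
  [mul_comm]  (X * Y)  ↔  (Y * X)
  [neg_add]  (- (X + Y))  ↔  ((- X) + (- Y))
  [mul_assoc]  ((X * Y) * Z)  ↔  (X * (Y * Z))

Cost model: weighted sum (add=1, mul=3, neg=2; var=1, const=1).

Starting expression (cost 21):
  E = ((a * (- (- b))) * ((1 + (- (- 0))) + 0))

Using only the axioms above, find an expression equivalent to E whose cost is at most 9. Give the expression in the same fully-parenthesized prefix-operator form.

(1 * (a * b))   [cost 9]

(1) (- (- 0))  =[neg_neg →]=  0    ⊢ ((a * (- (- b))) * ((1 + 0) + 0))
(2) (1 + 0)  =[add_zero →]=  1    ⊢ ((a * (- (- b))) * (1 + 0))
(3) (1 + 0)  =[add_zero →]=  1    ⊢ ((a * (- (- b))) * 1)
(4) ((a * (- (- b))) * 1)  =[mul_comm →]=  (1 * (a * (- (- b))))
(5) (- (- b))  =[neg_neg →]=  b    ⊢ cost 9, within 9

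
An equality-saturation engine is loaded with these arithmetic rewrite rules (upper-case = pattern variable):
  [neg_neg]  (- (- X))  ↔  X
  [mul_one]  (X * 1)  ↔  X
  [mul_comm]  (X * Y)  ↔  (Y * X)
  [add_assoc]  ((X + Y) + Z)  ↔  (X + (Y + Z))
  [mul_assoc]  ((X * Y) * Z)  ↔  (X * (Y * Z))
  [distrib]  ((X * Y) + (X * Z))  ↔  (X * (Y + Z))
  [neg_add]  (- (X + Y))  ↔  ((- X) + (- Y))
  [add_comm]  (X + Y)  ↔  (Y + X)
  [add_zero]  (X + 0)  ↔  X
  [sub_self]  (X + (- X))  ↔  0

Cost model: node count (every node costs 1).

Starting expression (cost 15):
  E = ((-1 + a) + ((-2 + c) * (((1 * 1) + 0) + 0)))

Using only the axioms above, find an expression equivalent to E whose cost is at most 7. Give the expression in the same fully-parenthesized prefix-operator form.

(1) (((1 * 1) + 0) + 0)  =[add_zero →]=  ((1 * 1) + 0)    ⊢ ((-1 + a) + ((-2 + c) * ((1 * 1) + 0)))
(2) (1 * 1)  =[mul_one →]=  1    ⊢ ((-1 + a) + ((-2 + c) * (1 + 0)))
(3) (1 + 0)  =[add_zero →]=  1    ⊢ ((-1 + a) + ((-2 + c) * 1))
(4) ((-2 + c) * 1)  =[mul_one →]=  (-2 + c)    ⊢ cost 7, within 7

((-1 + a) + (-2 + c))   [cost 7]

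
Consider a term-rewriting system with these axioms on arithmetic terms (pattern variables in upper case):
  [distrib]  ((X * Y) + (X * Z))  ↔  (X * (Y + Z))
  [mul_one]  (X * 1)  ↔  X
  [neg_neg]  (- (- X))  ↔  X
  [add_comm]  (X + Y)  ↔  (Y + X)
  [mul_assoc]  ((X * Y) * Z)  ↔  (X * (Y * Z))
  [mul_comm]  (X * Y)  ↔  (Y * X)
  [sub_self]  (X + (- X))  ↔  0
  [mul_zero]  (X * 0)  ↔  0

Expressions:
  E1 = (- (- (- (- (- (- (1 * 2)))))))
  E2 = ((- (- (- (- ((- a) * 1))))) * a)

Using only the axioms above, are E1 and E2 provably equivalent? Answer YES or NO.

NO

All listed rules preserve value, hence provable equivalence implies equal values everywhere; look for a separating assignment.
a=0 gives E1 ↦ 2, E2 ↦ 0; values differ ⇒ not provably equivalent.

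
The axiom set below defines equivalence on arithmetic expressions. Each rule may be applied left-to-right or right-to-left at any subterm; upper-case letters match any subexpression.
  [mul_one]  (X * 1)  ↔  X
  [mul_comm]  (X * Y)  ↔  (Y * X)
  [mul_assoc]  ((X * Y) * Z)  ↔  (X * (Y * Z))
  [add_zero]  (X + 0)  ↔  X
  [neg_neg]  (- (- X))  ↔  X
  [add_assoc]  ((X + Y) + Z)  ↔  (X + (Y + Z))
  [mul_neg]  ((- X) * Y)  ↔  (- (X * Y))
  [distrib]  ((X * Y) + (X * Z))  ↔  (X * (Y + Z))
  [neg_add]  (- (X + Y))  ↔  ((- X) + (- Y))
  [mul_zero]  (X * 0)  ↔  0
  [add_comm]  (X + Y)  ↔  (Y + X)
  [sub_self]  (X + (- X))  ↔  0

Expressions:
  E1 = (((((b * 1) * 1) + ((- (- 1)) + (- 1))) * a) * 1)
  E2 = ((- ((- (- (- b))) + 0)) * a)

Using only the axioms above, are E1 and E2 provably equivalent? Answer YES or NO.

YES

(1) (- (- 1))  =[neg_neg →]=  1    ⊢ (((((b * 1) * 1) + (1 + (- 1))) * a) * 1)
(2) (1 + (- 1))  =[sub_self →]=  0    ⊢ (((((b * 1) * 1) + 0) * a) * 1)
(3) (b * 1)  =[mul_one →]=  b    ⊢ ((((b * 1) + 0) * a) * 1)
(4) (b * 1)  =[mul_one →]=  b    ⊢ (((b + 0) * a) * 1)
(5) (((b + 0) * a) * 1)  =[mul_one →]=  ((b + 0) * a)
(6) (b + 0)  =[add_zero →]=  b    ⊢ (b * a)
(7) b  =[neg_neg ←]=  (- (- b))    ⊢ ((- (- b)) * a)
(8) (- (- b))  =[neg_neg ←]=  (- (- (- (- b))))    ⊢ ((- (- (- (- b)))) * a)
(9) (- (- (- b)))  =[add_zero ←]=  ((- (- (- b))) + 0)    ⊢ E2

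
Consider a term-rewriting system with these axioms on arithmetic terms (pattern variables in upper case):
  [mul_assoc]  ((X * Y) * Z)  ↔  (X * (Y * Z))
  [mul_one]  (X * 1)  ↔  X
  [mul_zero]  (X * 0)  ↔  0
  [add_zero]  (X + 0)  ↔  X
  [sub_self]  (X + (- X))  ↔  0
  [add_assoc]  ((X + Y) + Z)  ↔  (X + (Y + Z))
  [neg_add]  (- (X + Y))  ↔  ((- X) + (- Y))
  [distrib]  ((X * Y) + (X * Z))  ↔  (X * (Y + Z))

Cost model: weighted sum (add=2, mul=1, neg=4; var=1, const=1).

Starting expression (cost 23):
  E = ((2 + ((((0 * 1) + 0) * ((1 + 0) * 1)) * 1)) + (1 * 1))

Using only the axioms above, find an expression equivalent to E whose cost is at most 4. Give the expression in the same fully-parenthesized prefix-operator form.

(2 + 1)   [cost 4]

(1) ((((0 * 1) + 0) * ((1 + 0) * 1)) * 1)  =[mul_one →]=  (((0 * 1) + 0) * ((1 + 0) * 1))    ⊢ ((2 + (((0 * 1) + 0) * ((1 + 0) * 1))) + (1 * 1))
(2) (1 + 0)  =[add_zero →]=  1    ⊢ ((2 + (((0 * 1) + 0) * (1 * 1))) + (1 * 1))
(3) ((0 * 1) + 0)  =[add_zero →]=  (0 * 1)    ⊢ ((2 + ((0 * 1) * (1 * 1))) + (1 * 1))
(4) (1 * 1)  =[mul_one →]=  1    ⊢ ((2 + ((0 * 1) * 1)) + (1 * 1))
(5) (1 * 1)  =[mul_one →]=  1    ⊢ ((2 + ((0 * 1) * 1)) + 1)
(6) (0 * 1)  =[mul_one →]=  0    ⊢ ((2 + (0 * 1)) + 1)
(7) (0 * 1)  =[mul_one →]=  0    ⊢ ((2 + 0) + 1)
(8) (2 + 0)  =[add_zero →]=  2    ⊢ cost 4, within 4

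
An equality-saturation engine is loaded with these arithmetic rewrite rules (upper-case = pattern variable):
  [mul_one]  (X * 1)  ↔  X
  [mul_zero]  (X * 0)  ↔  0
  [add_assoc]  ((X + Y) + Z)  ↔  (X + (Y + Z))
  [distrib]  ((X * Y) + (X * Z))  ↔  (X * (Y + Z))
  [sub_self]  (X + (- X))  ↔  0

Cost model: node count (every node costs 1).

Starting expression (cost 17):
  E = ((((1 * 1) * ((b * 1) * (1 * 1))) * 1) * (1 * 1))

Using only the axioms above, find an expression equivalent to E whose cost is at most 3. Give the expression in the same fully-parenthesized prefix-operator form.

(1 * b)   [cost 3]

step 1: mul_one (→) rewrites (((1 * 1) * ((b * 1) * (1 * 1))) * 1) into ((1 * 1) * ((b * 1) * (1 * 1))), now (((1 * 1) * ((b * 1) * (1 * 1))) * (1 * 1))
step 2: mul_one (→) rewrites (1 * 1) into 1, now (((1 * 1) * ((b * 1) * 1)) * (1 * 1))
step 3: mul_one (→) rewrites (1 * 1) into 1, now (((1 * 1) * ((b * 1) * 1)) * 1)
step 4: mul_one (→) rewrites ((b * 1) * 1) into (b * 1), now (((1 * 1) * (b * 1)) * 1)
step 5: mul_one (→) rewrites (1 * 1) into 1, now ((1 * (b * 1)) * 1)
step 6: mul_one (→) rewrites ((1 * (b * 1)) * 1) into (1 * (b * 1))
step 7: mul_one (→) rewrites (b * 1) into b, reaching cost 3 (bound 3)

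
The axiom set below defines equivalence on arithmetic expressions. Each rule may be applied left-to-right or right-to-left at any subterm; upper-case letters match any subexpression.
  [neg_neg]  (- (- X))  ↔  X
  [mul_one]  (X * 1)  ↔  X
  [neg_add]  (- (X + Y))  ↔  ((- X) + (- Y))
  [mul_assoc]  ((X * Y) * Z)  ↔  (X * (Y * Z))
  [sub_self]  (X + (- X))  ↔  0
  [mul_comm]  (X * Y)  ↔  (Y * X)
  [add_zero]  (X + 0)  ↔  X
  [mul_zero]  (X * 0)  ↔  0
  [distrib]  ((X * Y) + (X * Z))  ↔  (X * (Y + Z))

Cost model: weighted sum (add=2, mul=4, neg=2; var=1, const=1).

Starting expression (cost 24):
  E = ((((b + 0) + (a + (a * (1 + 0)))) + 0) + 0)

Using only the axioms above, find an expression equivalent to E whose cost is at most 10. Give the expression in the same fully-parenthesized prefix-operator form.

step 1: add_zero (→) rewrites (((b + 0) + (a + (a * (1 + 0)))) + 0) into ((b + 0) + (a + (a * (1 + 0)))), now (((b + 0) + (a + (a * (1 + 0)))) + 0)
step 2: add_zero (→) rewrites (1 + 0) into 1, now (((b + 0) + (a + (a * 1))) + 0)
step 3: add_zero (→) rewrites (((b + 0) + (a + (a * 1))) + 0) into ((b + 0) + (a + (a * 1)))
step 4: mul_one (→) rewrites (a * 1) into a, reaching cost 10 (bound 10)

((b + 0) + (a + a))   [cost 10]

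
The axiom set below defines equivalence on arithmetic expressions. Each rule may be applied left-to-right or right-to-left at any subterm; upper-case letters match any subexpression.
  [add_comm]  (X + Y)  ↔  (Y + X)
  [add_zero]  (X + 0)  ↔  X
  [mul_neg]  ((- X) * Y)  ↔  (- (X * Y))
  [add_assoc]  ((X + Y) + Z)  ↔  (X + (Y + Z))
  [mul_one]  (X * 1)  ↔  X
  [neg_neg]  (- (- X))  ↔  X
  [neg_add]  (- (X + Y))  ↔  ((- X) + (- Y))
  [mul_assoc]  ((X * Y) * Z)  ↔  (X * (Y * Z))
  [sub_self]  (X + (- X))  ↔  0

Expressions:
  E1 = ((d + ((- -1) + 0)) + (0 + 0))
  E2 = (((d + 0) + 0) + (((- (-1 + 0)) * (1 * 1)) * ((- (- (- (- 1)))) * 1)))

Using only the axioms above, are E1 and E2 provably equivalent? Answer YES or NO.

step 1: add_zero (→) rewrites ((- -1) + 0) into (- -1), now ((d + (- -1)) + (0 + 0))
step 2: add_zero (→) rewrites (0 + 0) into 0, now ((d + (- -1)) + 0)
step 3: add_zero (→) rewrites ((d + (- -1)) + 0) into (d + (- -1))
step 4: mul_one (←) rewrites (- -1) into ((- -1) * 1), now (d + ((- -1) * 1))
step 5: add_zero (←) rewrites d into (d + 0), now ((d + 0) + ((- -1) * 1))
step 6: add_zero (←) rewrites d into (d + 0), now (((d + 0) + 0) + ((- -1) * 1))
step 7: mul_one (←) rewrites (- -1) into ((- -1) * 1), now (((d + 0) + 0) + (((- -1) * 1) * 1))
step 8: add_zero (←) rewrites -1 into (-1 + 0), now (((d + 0) + 0) + (((- (-1 + 0)) * 1) * 1))
step 9: neg_neg (←) rewrites 1 into (- (- 1)), now (((d + 0) + 0) + (((- (-1 + 0)) * 1) * (- (- 1))))
step 10: mul_one (←) rewrites (- (- 1)) into ((- (- 1)) * 1), now (((d + 0) + 0) + (((- (-1 + 0)) * 1) * ((- (- 1)) * 1)))
step 11: mul_one (←) rewrites 1 into (1 * 1), now (((d + 0) + 0) + (((- (-1 + 0)) * (1 * 1)) * ((- (- 1)) * 1)))
step 12: neg_neg (←) rewrites 1 into (- (- 1)), which is E2

YES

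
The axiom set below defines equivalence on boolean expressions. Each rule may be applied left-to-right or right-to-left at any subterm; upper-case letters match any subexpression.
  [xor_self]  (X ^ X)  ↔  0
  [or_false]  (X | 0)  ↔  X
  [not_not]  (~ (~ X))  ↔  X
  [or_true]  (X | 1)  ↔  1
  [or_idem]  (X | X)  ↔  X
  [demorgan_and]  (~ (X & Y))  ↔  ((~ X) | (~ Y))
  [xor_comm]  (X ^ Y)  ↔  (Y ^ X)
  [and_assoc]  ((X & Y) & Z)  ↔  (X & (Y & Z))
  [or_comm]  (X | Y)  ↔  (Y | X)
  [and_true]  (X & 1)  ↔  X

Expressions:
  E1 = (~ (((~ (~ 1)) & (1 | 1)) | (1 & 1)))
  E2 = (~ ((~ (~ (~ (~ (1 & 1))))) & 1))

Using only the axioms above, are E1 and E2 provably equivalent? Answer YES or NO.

(1) (1 | 1)  =[or_true →]=  1    ⊢ (~ (((~ (~ 1)) & 1) | (1 & 1)))
(2) (~ (~ 1))  =[not_not →]=  1    ⊢ (~ ((1 & 1) | (1 & 1)))
(3) ((1 & 1) | (1 & 1))  =[or_idem →]=  (1 & 1)    ⊢ (~ (1 & 1))
(4) (~ (1 & 1))  =[not_not ←]=  (~ (~ (~ (1 & 1))))
(5) (~ (~ (1 & 1)))  =[and_true ←]=  ((~ (~ (1 & 1))) & 1)    ⊢ (~ ((~ (~ (1 & 1))) & 1))
(6) (~ (~ (1 & 1)))  =[not_not ←]=  (~ (~ (~ (~ (1 & 1)))))    ⊢ E2

YES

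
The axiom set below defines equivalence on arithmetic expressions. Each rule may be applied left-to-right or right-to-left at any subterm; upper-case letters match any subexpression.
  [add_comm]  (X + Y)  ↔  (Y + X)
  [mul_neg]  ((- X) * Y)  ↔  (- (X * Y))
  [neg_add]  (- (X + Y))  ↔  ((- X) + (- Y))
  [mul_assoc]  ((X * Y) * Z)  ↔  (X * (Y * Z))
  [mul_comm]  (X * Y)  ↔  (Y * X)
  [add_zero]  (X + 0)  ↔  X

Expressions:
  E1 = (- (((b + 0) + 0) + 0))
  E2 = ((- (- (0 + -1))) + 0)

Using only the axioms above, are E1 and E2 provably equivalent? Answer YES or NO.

NO

Every axiom is a valid identity, so a rewrite proof would force E1 and E2 to agree under every assignment.
At b=0: E1 = 0 but E2 = -1; they differ, so no derivation exists.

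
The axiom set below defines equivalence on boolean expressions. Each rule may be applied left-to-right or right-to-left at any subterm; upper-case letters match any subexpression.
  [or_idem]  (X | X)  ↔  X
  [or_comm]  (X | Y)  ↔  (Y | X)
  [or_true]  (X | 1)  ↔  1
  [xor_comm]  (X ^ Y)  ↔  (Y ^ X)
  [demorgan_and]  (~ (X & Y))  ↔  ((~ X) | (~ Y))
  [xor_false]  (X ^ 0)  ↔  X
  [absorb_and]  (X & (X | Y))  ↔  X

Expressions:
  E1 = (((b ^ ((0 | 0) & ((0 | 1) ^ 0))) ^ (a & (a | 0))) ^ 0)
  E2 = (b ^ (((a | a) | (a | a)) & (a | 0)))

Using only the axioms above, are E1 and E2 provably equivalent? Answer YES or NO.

YES

1. [xor_false →] ((0 | 1) ^ 0)  →  (0 | 1);  E1 = (((b ^ ((0 | 0) & (0 | 1))) ^ (a & (a | 0))) ^ 0)
2. [absorb_and →] (a & (a | 0))  →  a;  E1 = (((b ^ ((0 | 0) & (0 | 1))) ^ a) ^ 0)
3. [or_idem →] (0 | 0)  →  0;  E1 = (((b ^ (0 & (0 | 1))) ^ a) ^ 0)
4. [absorb_and →] (0 & (0 | 1))  →  0;  E1 = (((b ^ 0) ^ a) ^ 0)
5. [xor_false →] (b ^ 0)  →  b;  E1 = ((b ^ a) ^ 0)
6. [xor_false →] ((b ^ a) ^ 0)  →  (b ^ a)
7. [absorb_and ←] a  →  (a & (a | 0));  E1 = (b ^ (a & (a | 0)))
8. [or_idem ←] a  →  (a | a);  E1 = (b ^ ((a | a) & (a | 0)))
9. [or_idem ←] (a | a)  →  ((a | a) | (a | a));  this is E2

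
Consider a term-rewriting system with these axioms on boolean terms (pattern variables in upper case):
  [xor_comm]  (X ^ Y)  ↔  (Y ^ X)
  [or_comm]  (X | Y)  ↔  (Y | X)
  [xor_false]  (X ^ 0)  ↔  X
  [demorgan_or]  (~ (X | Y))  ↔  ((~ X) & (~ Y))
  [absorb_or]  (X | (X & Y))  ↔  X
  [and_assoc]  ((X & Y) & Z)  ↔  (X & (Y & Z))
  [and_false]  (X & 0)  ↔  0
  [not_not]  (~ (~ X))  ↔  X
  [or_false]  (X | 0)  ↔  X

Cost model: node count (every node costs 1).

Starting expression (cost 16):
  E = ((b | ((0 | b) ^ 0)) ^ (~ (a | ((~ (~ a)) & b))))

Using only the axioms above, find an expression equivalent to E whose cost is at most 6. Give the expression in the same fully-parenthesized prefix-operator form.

((b | b) ^ (~ a))   [cost 6]

1. [not_not →] (~ (~ a))  →  a;  E = ((b | ((0 | b) ^ 0)) ^ (~ (a | (a & b))))
2. [or_comm →] (0 | b)  →  (b | 0);  E = ((b | ((b | 0) ^ 0)) ^ (~ (a | (a & b))))
3. [or_false →] (b | 0)  →  b;  E = ((b | (b ^ 0)) ^ (~ (a | (a & b))))
4. [xor_false →] (b ^ 0)  →  b;  E = ((b | b) ^ (~ (a | (a & b))))
5. [absorb_or →] (a | (a & b))  →  a;  cost 6 ≤ 6, done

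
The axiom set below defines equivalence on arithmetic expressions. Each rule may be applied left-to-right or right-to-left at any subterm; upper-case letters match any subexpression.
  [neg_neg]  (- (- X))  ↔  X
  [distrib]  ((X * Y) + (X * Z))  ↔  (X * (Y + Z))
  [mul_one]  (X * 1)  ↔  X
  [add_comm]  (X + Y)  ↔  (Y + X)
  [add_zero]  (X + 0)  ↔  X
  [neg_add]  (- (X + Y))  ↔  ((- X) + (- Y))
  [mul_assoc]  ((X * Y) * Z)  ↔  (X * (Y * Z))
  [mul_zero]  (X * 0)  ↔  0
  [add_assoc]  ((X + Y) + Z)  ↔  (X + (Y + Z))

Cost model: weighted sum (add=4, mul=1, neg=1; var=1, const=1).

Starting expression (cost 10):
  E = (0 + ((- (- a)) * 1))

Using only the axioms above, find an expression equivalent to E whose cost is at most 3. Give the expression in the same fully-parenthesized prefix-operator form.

(a * 1)   [cost 3]

(1) (0 + ((- (- a)) * 1))  =[add_comm →]=  (((- (- a)) * 1) + 0)
(2) (((- (- a)) * 1) + 0)  =[add_zero →]=  ((- (- a)) * 1)
(3) (- (- a))  =[neg_neg →]=  a    ⊢ cost 3, within 3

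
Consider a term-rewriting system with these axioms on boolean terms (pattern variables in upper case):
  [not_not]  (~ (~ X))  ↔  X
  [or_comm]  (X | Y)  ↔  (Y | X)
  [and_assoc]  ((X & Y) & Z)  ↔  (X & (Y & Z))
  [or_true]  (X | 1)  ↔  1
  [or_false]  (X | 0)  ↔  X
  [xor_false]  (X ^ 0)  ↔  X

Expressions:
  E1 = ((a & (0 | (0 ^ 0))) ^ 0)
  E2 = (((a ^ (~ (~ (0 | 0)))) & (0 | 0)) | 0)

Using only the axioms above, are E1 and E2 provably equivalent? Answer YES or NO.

YES

(1) (0 ^ 0)  =[xor_false →]=  0    ⊢ ((a & (0 | 0)) ^ 0)
(2) ((a & (0 | 0)) ^ 0)  =[xor_false →]=  (a & (0 | 0))
(3) (0 | 0)  =[or_false →]=  0    ⊢ (a & 0)
(4) a  =[xor_false ←]=  (a ^ 0)    ⊢ ((a ^ 0) & 0)
(5) ((a ^ 0) & 0)  =[or_false ←]=  (((a ^ 0) & 0) | 0)
(6) 0  =[or_false ←]=  (0 | 0)    ⊢ (((a ^ 0) & (0 | 0)) | 0)
(7) 0  =[not_not ←]=  (~ (~ 0))    ⊢ (((a ^ (~ (~ 0))) & (0 | 0)) | 0)
(8) 0  =[or_false ←]=  (0 | 0)    ⊢ E2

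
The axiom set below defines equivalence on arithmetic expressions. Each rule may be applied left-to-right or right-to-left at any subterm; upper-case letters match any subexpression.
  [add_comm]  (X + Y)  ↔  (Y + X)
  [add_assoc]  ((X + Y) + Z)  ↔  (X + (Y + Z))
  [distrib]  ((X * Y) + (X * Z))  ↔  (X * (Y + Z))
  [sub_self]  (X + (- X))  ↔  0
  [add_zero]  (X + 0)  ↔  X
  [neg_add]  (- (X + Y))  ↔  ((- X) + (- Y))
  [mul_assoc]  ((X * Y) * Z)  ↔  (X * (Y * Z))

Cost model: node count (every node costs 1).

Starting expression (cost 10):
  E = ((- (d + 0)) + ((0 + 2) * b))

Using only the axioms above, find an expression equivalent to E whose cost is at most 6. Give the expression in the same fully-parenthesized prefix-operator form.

((- d) + (2 * b))   [cost 6]

(1) (d + 0)  =[add_zero →]=  d    ⊢ ((- d) + ((0 + 2) * b))
(2) (0 + 2)  =[add_comm →]=  (2 + 0)    ⊢ ((- d) + ((2 + 0) * b))
(3) (2 + 0)  =[add_zero →]=  2    ⊢ cost 6, within 6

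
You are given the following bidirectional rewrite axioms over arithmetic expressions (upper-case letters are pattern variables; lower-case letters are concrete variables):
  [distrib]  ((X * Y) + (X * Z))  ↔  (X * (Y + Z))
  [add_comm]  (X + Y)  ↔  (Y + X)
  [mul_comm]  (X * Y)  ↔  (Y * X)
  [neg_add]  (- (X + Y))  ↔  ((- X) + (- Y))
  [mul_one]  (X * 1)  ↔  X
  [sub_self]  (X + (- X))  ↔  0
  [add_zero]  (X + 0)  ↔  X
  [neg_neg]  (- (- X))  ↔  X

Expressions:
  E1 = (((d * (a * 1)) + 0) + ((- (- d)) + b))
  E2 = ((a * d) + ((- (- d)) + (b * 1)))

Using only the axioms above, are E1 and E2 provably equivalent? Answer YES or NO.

YES

1. [mul_one →] (a * 1)  →  a;  E1 = (((d * a) + 0) + ((- (- d)) + b))
2. [neg_neg →] (- (- d))  →  d;  E1 = (((d * a) + 0) + (d + b))
3. [add_zero →] ((d * a) + 0)  →  (d * a);  E1 = ((d * a) + (d + b))
4. [mul_one ←] b  →  (b * 1);  E1 = ((d * a) + (d + (b * 1)))
5. [mul_comm →] (d * a)  →  (a * d);  E1 = ((a * d) + (d + (b * 1)))
6. [neg_neg ←] d  →  (- (- d));  this is E2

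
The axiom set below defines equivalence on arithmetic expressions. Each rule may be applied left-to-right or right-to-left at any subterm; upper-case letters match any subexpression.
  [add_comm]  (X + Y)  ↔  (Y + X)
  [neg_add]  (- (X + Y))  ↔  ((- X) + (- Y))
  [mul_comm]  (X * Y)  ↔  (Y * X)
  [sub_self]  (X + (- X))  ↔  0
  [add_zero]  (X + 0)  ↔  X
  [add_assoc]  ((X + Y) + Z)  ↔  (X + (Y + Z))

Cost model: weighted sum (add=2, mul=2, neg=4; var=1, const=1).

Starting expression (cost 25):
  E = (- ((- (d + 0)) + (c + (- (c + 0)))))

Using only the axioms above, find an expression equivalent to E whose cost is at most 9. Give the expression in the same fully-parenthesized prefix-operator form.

step 1: add_zero (→) rewrites (c + 0) into c, now (- ((- (d + 0)) + (c + (- c))))
step 2: add_zero (→) rewrites (d + 0) into d, now (- ((- d) + (c + (- c))))
step 3: sub_self (→) rewrites (c + (- c)) into 0, now (- ((- d) + 0))
step 4: add_zero (→) rewrites ((- d) + 0) into (- d), reaching cost 9 (bound 9)

(- (- d))   [cost 9]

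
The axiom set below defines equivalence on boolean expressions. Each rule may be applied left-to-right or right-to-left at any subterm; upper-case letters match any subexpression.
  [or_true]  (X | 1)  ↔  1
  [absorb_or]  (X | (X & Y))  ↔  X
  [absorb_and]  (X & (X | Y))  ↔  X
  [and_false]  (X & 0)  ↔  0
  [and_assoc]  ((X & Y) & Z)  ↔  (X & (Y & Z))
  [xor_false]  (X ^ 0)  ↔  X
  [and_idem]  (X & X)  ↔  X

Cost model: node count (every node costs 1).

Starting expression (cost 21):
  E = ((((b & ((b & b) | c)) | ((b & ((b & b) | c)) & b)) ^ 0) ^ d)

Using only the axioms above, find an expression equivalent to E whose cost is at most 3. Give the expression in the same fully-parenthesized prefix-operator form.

1. [absorb_or →] ((b & ((b & b) | c)) | ((b & ((b & b) | c)) & b))  →  (b & ((b & b) | c));  E = (((b & ((b & b) | c)) ^ 0) ^ d)
2. [and_idem →] (b & b)  →  b;  E = (((b & (b | c)) ^ 0) ^ d)
3. [absorb_and →] (b & (b | c))  →  b;  E = ((b ^ 0) ^ d)
4. [xor_false →] (b ^ 0)  →  b;  cost 3 ≤ 3, done

(b ^ d)   [cost 3]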